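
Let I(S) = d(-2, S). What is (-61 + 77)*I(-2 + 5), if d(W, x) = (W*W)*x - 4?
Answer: 128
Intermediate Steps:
d(W, x) = -4 + x*W² (d(W, x) = W²*x - 4 = x*W² - 4 = -4 + x*W²)
I(S) = -4 + 4*S (I(S) = -4 + S*(-2)² = -4 + S*4 = -4 + 4*S)
(-61 + 77)*I(-2 + 5) = (-61 + 77)*(-4 + 4*(-2 + 5)) = 16*(-4 + 4*3) = 16*(-4 + 12) = 16*8 = 128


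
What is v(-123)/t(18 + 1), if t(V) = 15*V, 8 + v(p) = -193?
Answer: -67/95 ≈ -0.70526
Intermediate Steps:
v(p) = -201 (v(p) = -8 - 193 = -201)
v(-123)/t(18 + 1) = -201*1/(15*(18 + 1)) = -201/(15*19) = -201/285 = -201*1/285 = -67/95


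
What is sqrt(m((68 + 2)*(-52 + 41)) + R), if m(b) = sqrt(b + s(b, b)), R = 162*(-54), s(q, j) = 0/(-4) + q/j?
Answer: sqrt(-8748 + I*sqrt(769)) ≈ 0.1482 + 93.531*I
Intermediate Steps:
s(q, j) = q/j (s(q, j) = 0*(-1/4) + q/j = 0 + q/j = q/j)
R = -8748
m(b) = sqrt(1 + b) (m(b) = sqrt(b + b/b) = sqrt(b + 1) = sqrt(1 + b))
sqrt(m((68 + 2)*(-52 + 41)) + R) = sqrt(sqrt(1 + (68 + 2)*(-52 + 41)) - 8748) = sqrt(sqrt(1 + 70*(-11)) - 8748) = sqrt(sqrt(1 - 770) - 8748) = sqrt(sqrt(-769) - 8748) = sqrt(I*sqrt(769) - 8748) = sqrt(-8748 + I*sqrt(769))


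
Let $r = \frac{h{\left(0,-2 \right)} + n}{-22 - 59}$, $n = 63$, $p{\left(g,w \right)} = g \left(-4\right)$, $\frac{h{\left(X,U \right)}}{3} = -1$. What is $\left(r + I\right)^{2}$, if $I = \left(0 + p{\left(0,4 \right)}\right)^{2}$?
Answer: $\frac{400}{729} \approx 0.5487$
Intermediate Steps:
$h{\left(X,U \right)} = -3$ ($h{\left(X,U \right)} = 3 \left(-1\right) = -3$)
$p{\left(g,w \right)} = - 4 g$
$r = - \frac{20}{27}$ ($r = \frac{-3 + 63}{-22 - 59} = \frac{60}{-81} = 60 \left(- \frac{1}{81}\right) = - \frac{20}{27} \approx -0.74074$)
$I = 0$ ($I = \left(0 - 0\right)^{2} = \left(0 + 0\right)^{2} = 0^{2} = 0$)
$\left(r + I\right)^{2} = \left(- \frac{20}{27} + 0\right)^{2} = \left(- \frac{20}{27}\right)^{2} = \frac{400}{729}$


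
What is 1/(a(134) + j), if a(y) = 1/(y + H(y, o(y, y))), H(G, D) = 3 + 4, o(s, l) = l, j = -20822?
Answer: -141/2935901 ≈ -4.8026e-5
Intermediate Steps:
H(G, D) = 7
a(y) = 1/(7 + y) (a(y) = 1/(y + 7) = 1/(7 + y))
1/(a(134) + j) = 1/(1/(7 + 134) - 20822) = 1/(1/141 - 20822) = 1/(-2935901/141) = -141/2935901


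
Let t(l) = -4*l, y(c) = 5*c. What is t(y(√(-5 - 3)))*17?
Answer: -680*I*√2 ≈ -961.67*I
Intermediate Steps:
t(y(√(-5 - 3)))*17 = -20*√(-5 - 3)*17 = -20*√(-8)*17 = -20*2*I*√2*17 = -40*I*√2*17 = -680*I*√2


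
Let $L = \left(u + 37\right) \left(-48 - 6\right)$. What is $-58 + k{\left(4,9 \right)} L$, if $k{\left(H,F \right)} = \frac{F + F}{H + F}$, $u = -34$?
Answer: $- \frac{3670}{13} \approx -282.31$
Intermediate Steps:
$L = -162$ ($L = \left(-34 + 37\right) \left(-48 - 6\right) = 3 \left(-54\right) = -162$)
$k{\left(H,F \right)} = \frac{2 F}{F + H}$
$-58 + k{\left(4,9 \right)} L = -58 + 2 \cdot 9 \frac{1}{9 + 4} \left(-162\right) = -58 + 2 \cdot 9 \cdot \frac{1}{13} \left(-162\right) = -58 + \frac{18}{13} \left(-162\right) = -58 - \frac{2916}{13} = - \frac{3670}{13}$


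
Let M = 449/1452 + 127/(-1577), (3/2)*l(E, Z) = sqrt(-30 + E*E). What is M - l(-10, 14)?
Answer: 523669/2289804 - 2*sqrt(70)/3 ≈ -5.3490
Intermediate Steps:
l(E, Z) = 2*sqrt(-30 + E**2)/3 (l(E, Z) = 2*sqrt(-30 + E*E)/3 = 2*sqrt(-30 + E**2)/3)
M = 523669/2289804 (M = 449*(1/1452) + 127*(-1/1577) = 449/1452 - 127/1577 = 523669/2289804 ≈ 0.22870)
M - l(-10, 14) = 523669/2289804 - 2*sqrt(-30 + (-10)**2)/3 = 523669/2289804 - 2*sqrt(-30 + 100)/3 = 523669/2289804 - 2*sqrt(70)/3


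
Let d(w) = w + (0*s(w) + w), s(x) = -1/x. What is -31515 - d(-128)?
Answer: -31259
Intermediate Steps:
d(w) = 2*w (d(w) = w + (0*(-1/w) + w) = w + (0 + w) = w + w = 2*w)
-31515 - d(-128) = -31515 - 2*(-128) = -31515 - 1*(-256) = -31515 + 256 = -31259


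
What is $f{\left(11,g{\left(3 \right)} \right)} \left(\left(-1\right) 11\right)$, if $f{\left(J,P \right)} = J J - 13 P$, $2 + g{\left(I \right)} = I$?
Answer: $-1188$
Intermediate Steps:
$g{\left(I \right)} = -2 + I$
$f{\left(J,P \right)} = J^{2} - 13 P$
$f{\left(11,g{\left(3 \right)} \right)} \left(\left(-1\right) 11\right) = \left(11^{2} - 13 \left(-2 + 3\right)\right) \left(\left(-1\right) 11\right) = \left(121 - 13\right) \left(-11\right) = 108 \left(-11\right) = -1188$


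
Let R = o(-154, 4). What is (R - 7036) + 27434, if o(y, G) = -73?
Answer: 20325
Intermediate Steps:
R = -73
(R - 7036) + 27434 = (-73 - 7036) + 27434 = -7109 + 27434 = 20325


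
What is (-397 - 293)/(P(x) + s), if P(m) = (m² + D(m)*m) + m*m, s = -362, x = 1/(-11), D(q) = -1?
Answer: 83490/43789 ≈ 1.9066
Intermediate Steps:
x = -1/11 ≈ -0.090909
P(m) = -m + 2*m² (P(m) = (m² - m) + m*m = (m² - m) + m² = -m + 2*m²)
(-397 - 293)/(P(x) + s) = (-397 - 293)/(-(-1 + 2*(-1/11))/11 - 362) = -690/(-(-1 - 2/11)/11 - 362) = -690/(-1/11*(-13/11) - 362) = -690/(13/121 - 362) = -690/(-43789/121) = -690*(-121/43789) = 83490/43789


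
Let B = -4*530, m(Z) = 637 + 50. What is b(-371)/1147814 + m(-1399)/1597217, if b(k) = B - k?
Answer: -2004984315/1833308033638 ≈ -0.0010936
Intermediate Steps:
m(Z) = 687
B = -2120
b(k) = -2120 - k
b(-371)/1147814 + m(-1399)/1597217 = (-2120 - 1*(-371))/1147814 + 687/1597217 = (-2120 + 371)*(1/1147814) + 687*(1/1597217) = -1749*1/1147814 + 687/1597217 = -1749/1147814 + 687/1597217 = -2004984315/1833308033638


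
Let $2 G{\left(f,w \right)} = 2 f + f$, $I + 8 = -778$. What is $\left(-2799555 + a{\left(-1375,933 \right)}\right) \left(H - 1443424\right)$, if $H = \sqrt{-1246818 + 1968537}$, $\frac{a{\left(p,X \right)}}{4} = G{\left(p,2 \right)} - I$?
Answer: $4048314999264 - 8413983 \sqrt{80191} \approx 4.0459 \cdot 10^{12}$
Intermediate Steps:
$I = -786$ ($I = -8 - 778 = -786$)
$G{\left(f,w \right)} = \frac{3 f}{2}$ ($G{\left(f,w \right)} = \frac{2 f + f}{2} = \frac{3 f}{2}$)
$a{\left(p,X \right)} = 3144 + 6 p$ ($a{\left(p,X \right)} = 4 \left(\frac{3 p}{2} - -786\right) = 4 \left(\frac{3 p}{2} + 786\right) = 4 \left(786 + \frac{3 p}{2}\right) = 3144 + 6 p$)
$H = 3 \sqrt{80191}$ ($H = \sqrt{721719} = 3 \sqrt{80191} \approx 849.54$)
$\left(-2799555 + a{\left(-1375,933 \right)}\right) \left(H - 1443424\right) = \left(-2799555 + \left(3144 + 6 \left(-1375\right)\right)\right) \left(3 \sqrt{80191} - 1443424\right) = \left(-2799555 + \left(3144 - 8250\right)\right) \left(-1443424 + 3 \sqrt{80191}\right) = \left(-2799555 - 5106\right) \left(-1443424 + 3 \sqrt{80191}\right) = - 2804661 \left(-1443424 + 3 \sqrt{80191}\right) = 4048314999264 - 8413983 \sqrt{80191}$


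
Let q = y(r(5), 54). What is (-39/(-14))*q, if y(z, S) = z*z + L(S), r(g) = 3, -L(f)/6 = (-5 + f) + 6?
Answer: -12519/14 ≈ -894.21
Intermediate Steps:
L(f) = -6 - 6*f (L(f) = -6*((-5 + f) + 6) = -6*(1 + f) = -6 - 6*f)
y(z, S) = -6 + z**2 - 6*S (y(z, S) = z*z + (-6 - 6*S) = z**2 + (-6 - 6*S) = -6 + z**2 - 6*S)
q = -321 (q = -6 + 3**2 - 6*54 = -6 + 9 - 324 = -321)
(-39/(-14))*q = -39/(-14)*(-321) = -39*(-1/14)*(-321) = (39/14)*(-321) = -12519/14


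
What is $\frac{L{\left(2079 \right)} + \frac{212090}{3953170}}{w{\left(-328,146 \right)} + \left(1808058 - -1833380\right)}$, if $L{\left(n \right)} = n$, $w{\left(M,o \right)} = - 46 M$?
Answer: $\frac{410942626}{722743444371} \approx 0.00056859$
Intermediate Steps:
$w{\left(M,o \right)} = - 46 M$
$\frac{L{\left(2079 \right)} + \frac{212090}{3953170}}{w{\left(-328,146 \right)} + \left(1808058 - -1833380\right)} = \frac{2079 + \frac{212090}{3953170}}{\left(-46\right) \left(-328\right) + \left(1808058 - -1833380\right)} = \frac{2079 + 212090 \cdot \frac{1}{3953170}}{15088 + \left(1808058 + 1833380\right)} = \frac{2079 + \frac{21209}{395317}}{15088 + 3641438} = \frac{821885252}{395317 \cdot 3656526} = \frac{821885252}{395317} \cdot \frac{1}{3656526} = \frac{410942626}{722743444371}$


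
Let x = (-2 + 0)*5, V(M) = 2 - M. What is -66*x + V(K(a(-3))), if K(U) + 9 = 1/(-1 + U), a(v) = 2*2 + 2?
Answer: 3354/5 ≈ 670.80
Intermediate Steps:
a(v) = 6 (a(v) = 4 + 2 = 6)
K(U) = -9 + 1/(-1 + U)
x = -10 (x = -2*5 = -10)
-66*x + V(K(a(-3))) = -66*(-10) + (2 - (10 - 9*6)/(-1 + 6)) = 660 + (2 - (10 - 54)/5) = 660 + (2 - (-44)/5) = 660 + (2 - 1*(-44/5)) = 660 + (2 + 44/5) = 660 + 54/5 = 3354/5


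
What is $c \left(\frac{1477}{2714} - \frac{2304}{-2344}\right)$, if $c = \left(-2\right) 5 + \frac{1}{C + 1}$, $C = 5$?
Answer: $- \frac{1214393}{80868} \approx -15.017$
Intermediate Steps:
$c = - \frac{59}{6}$ ($c = \left(-2\right) 5 + \frac{1}{5 + 1} = -10 + \frac{1}{6} = - \frac{59}{6} \approx -9.8333$)
$c \left(\frac{1477}{2714} - \frac{2304}{-2344}\right) = - \frac{59 \left(\frac{1477}{2714} - \frac{2304}{-2344}\right)}{6} = - \frac{59 \left(1477 \cdot \frac{1}{2714} - - \frac{288}{293}\right)}{6} = - \frac{59 \left(\frac{1477}{2714} + \frac{288}{293}\right)}{6} = \left(- \frac{59}{6}\right) \frac{1214393}{795202} = - \frac{1214393}{80868}$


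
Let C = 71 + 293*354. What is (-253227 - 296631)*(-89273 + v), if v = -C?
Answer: 106158884628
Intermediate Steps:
C = 103793 (C = 71 + 103722 = 103793)
v = -103793 (v = -1*103793 = -103793)
(-253227 - 296631)*(-89273 + v) = (-253227 - 296631)*(-89273 - 103793) = -549858*(-193066) = 106158884628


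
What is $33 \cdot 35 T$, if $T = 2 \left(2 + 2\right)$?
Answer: $9240$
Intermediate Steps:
$T = 8$ ($T = 2 \cdot 4 = 8$)
$33 \cdot 35 T = 33 \cdot 35 \cdot 8 = 1155 \cdot 8 = 9240$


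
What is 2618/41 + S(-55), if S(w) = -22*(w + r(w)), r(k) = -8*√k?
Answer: 52228/41 + 176*I*√55 ≈ 1273.9 + 1305.3*I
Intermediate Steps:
S(w) = -22*w + 176*√w (S(w) = -22*(w - 8*√w) = -22*w + 176*√w)
2618/41 + S(-55) = 2618/41 + (-22*(-55) + 176*√(-55)) = 2618*(1/41) + (1210 + 176*(I*√55)) = 2618/41 + (1210 + 176*I*√55) = 52228/41 + 176*I*√55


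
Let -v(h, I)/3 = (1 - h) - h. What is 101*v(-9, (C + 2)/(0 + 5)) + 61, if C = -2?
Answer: -5696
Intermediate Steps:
v(h, I) = -3 + 6*h (v(h, I) = -3*((1 - h) - h) = -3*(1 - 2*h) = -3 + 6*h)
101*v(-9, (C + 2)/(0 + 5)) + 61 = 101*(-3 + 6*(-9)) + 61 = 101*(-3 - 54) + 61 = 101*(-57) + 61 = -5757 + 61 = -5696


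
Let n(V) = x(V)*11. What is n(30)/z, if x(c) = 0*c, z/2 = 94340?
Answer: 0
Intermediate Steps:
z = 188680 (z = 2*94340 = 188680)
x(c) = 0
n(V) = 0 (n(V) = 0*11 = 0)
n(30)/z = 0/188680 = 0*(1/188680) = 0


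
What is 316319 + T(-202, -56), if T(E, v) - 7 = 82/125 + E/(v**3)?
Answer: 3472001388881/10976000 ≈ 3.1633e+5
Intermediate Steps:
T(E, v) = 957/125 + E/v**3 (T(E, v) = 7 + (82/125 + E/(v**3)) = 7 + (82*(1/125) + E/v**3) = 7 + (82/125 + E/v**3) = 957/125 + E/v**3)
316319 + T(-202, -56) = 316319 + (957/125 - 202/(-56)**3) = 316319 + (957/125 - 202*(-1/175616)) = 316319 + (957/125 + 101/87808) = 316319 + 84044881/10976000 = 3472001388881/10976000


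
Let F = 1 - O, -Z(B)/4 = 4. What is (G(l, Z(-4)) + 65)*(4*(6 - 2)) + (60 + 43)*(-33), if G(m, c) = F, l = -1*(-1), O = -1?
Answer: -2327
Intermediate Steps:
Z(B) = -16 (Z(B) = -4*4 = -16)
l = 1
F = 2 (F = 1 - 1*(-1) = 1 + 1 = 2)
G(m, c) = 2
(G(l, Z(-4)) + 65)*(4*(6 - 2)) + (60 + 43)*(-33) = (2 + 65)*(4*(6 - 2)) + (60 + 43)*(-33) = 67*(4*4) + 103*(-33) = 67*16 - 3399 = 1072 - 3399 = -2327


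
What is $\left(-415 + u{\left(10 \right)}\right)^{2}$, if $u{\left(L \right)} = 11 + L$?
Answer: $155236$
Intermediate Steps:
$\left(-415 + u{\left(10 \right)}\right)^{2} = \left(-415 + \left(11 + 10\right)\right)^{2} = \left(-415 + 21\right)^{2} = \left(-394\right)^{2} = 155236$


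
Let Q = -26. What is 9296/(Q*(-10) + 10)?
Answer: 4648/135 ≈ 34.430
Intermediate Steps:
9296/(Q*(-10) + 10) = 9296/(-26*(-10) + 10) = 9296/(260 + 10) = 9296/270 = 9296*(1/270) = 4648/135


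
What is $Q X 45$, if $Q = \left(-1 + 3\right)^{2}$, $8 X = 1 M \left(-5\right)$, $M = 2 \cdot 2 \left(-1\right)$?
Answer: $450$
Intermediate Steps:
$M = -4$ ($M = 4 \left(-1\right) = -4$)
$X = \frac{5}{2}$ ($X = \frac{1 \left(-4\right) \left(-5\right)}{8} = \frac{\left(-4\right) \left(-5\right)}{8} = \frac{1}{8} \cdot 20 = \frac{5}{2} \approx 2.5$)
$Q = 4$ ($Q = 2^{2} = 4$)
$Q X 45 = 4 \cdot \frac{5}{2} \cdot 45 = 10 \cdot 45 = 450$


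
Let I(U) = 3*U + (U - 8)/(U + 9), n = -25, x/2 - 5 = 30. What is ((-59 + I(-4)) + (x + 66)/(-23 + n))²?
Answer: 5230369/900 ≈ 5811.5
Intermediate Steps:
x = 70 (x = 10 + 2*30 = 10 + 60 = 70)
I(U) = 3*U + (-8 + U)/(9 + U)
((-59 + I(-4)) + (x + 66)/(-23 + n))² = ((-59 + (-8 + 3*(-4)² + 28*(-4))/(9 - 4)) + (70 + 66)/(-23 - 25))² = ((-59 + (-8 + 3*16 - 112)/5) + 136/(-48))² = ((-59 + (-8 + 48 - 112)/5) + 136*(-1/48))² = ((-59 + (⅕)*(-72)) - 17/6)² = ((-59 - 72/5) - 17/6)² = (-367/5 - 17/6)² = (-2287/30)² = 5230369/900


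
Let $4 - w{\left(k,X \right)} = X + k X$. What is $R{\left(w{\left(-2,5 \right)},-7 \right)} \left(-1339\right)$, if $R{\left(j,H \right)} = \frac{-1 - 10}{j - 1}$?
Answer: $\frac{14729}{8} \approx 1841.1$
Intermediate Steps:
$w{\left(k,X \right)} = 4 - X - X k$ ($w{\left(k,X \right)} = 4 - \left(X + k X\right) = 4 - \left(X + X k\right) = 4 - X - X k$)
$R{\left(j,H \right)} = - \frac{11}{-1 + j}$
$R{\left(w{\left(-2,5 \right)},-7 \right)} \left(-1339\right) = - \frac{11}{-1 - \left(1 - 10\right)} \left(-1339\right) = - \frac{11}{-1 + \left(4 - 5 + 10\right)} \left(-1339\right) = - \frac{11}{-1 + 9} \left(-1339\right) = - \frac{11}{8} \left(-1339\right) = \left(-11\right) \frac{1}{8} \left(-1339\right) = \left(- \frac{11}{8}\right) \left(-1339\right) = \frac{14729}{8}$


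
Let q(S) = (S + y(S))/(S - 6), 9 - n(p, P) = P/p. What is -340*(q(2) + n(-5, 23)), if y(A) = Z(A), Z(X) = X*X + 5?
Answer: -3689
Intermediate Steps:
Z(X) = 5 + X**2 (Z(X) = X**2 + 5 = 5 + X**2)
n(p, P) = 9 - P/p
y(A) = 5 + A**2
q(S) = (5 + S + S**2)/(-6 + S) (q(S) = (S + (5 + S**2))/(S - 6) = (5 + S + S**2)/(-6 + S))
-340*(q(2) + n(-5, 23)) = -340*((5 + 2 + 2**2)/(-6 + 2) + (9 - 1*23/(-5))) = -340*((5 + 2 + 4)/(-4) + (9 - 1*23*(-1/5))) = -340*(-1/4*11 + (9 + 23/5)) = -340*(-11/4 + 68/5) = -340*217/20 = -3689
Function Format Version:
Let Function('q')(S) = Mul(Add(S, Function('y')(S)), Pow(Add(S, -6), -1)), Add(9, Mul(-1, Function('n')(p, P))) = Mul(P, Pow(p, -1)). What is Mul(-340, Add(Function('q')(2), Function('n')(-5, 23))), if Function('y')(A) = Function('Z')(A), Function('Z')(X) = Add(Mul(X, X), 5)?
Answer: -3689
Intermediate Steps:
Function('Z')(X) = Add(5, Pow(X, 2)) (Function('Z')(X) = Add(Pow(X, 2), 5) = Add(5, Pow(X, 2)))
Function('n')(p, P) = Add(9, Mul(-1, P, Pow(p, -1))) (Function('n')(p, P) = Add(9, Mul(-1, Mul(P, Pow(p, -1)))) = Add(9, Mul(-1, P, Pow(p, -1))))
Function('y')(A) = Add(5, Pow(A, 2))
Function('q')(S) = Mul(Pow(Add(-6, S), -1), Add(5, S, Pow(S, 2))) (Function('q')(S) = Mul(Add(S, Add(5, Pow(S, 2))), Pow(Add(S, -6), -1)) = Mul(Add(5, S, Pow(S, 2)), Pow(Add(-6, S), -1)) = Mul(Pow(Add(-6, S), -1), Add(5, S, Pow(S, 2))))
Mul(-340, Add(Function('q')(2), Function('n')(-5, 23))) = Mul(-340, Add(Mul(Pow(Add(-6, 2), -1), Add(5, 2, Pow(2, 2))), Add(9, Mul(-1, 23, Pow(-5, -1))))) = Mul(-340, Add(Mul(Pow(-4, -1), Add(5, 2, 4)), Add(9, Mul(-1, 23, Rational(-1, 5))))) = Mul(-340, Add(Mul(Rational(-1, 4), 11), Add(9, Rational(23, 5)))) = Mul(-340, Add(Rational(-11, 4), Rational(68, 5))) = Mul(-340, Rational(217, 20)) = -3689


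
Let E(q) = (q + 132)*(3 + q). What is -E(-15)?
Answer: 1404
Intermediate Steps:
E(q) = (3 + q)*(132 + q) (E(q) = (132 + q)*(3 + q) = (3 + q)*(132 + q))
-E(-15) = -(396 + (-15)² + 135*(-15)) = -(396 + 225 - 2025) = -1*(-1404) = 1404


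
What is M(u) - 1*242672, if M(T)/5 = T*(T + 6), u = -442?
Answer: 720888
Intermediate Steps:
M(T) = 5*T*(6 + T) (M(T) = 5*(T*(T + 6)) = 5*(T*(6 + T)) = 5*T*(6 + T))
M(u) - 1*242672 = 5*(-442)*(6 - 442) - 1*242672 = 5*(-442)*(-436) - 242672 = 963560 - 242672 = 720888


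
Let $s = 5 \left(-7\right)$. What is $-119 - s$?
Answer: $-84$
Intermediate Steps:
$s = -35$
$-119 - s = -119 - -35 = -119 + 35 = -84$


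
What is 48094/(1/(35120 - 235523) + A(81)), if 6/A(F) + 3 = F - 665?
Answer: -5657612764734/1203005 ≈ -4.7029e+6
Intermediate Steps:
A(F) = 6/(-668 + F) (A(F) = 6/(-3 + (F - 665)) = 6/(-3 + (-665 + F)) = 6/(-668 + F))
48094/(1/(35120 - 235523) + A(81)) = 48094/(1/(35120 - 235523) + 6/(-668 + 81)) = 48094/(1/(-200403) + 6/(-587)) = 48094/(-1/200403 + 6*(-1/587)) = 48094/(-1/200403 - 6/587) = 48094/(-1203005/117636561) = 48094*(-117636561/1203005) = -5657612764734/1203005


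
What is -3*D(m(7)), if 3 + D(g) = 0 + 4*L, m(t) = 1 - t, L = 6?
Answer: -63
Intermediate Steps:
D(g) = 21 (D(g) = -3 + (0 + 4*6) = -3 + (0 + 24) = -3 + 24 = 21)
-3*D(m(7)) = -3*21 = -63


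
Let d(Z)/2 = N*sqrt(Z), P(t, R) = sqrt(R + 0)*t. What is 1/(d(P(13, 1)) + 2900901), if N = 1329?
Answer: 966967/2805044922423 - 886*sqrt(13)/2805044922423 ≈ 3.4359e-7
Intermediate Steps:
P(t, R) = t*sqrt(R) (P(t, R) = sqrt(R)*t = t*sqrt(R))
d(Z) = 2658*sqrt(Z) (d(Z) = 2*(1329*sqrt(Z)) = 2658*sqrt(Z))
1/(d(P(13, 1)) + 2900901) = 1/(2658*sqrt(13*sqrt(1)) + 2900901) = 1/(2658*sqrt(13*1) + 2900901) = 1/(2658*sqrt(13) + 2900901) = 1/(2900901 + 2658*sqrt(13))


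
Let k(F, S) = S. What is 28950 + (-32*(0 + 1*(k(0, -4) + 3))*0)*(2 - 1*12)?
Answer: 28950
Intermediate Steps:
28950 + (-32*(0 + 1*(k(0, -4) + 3))*0)*(2 - 1*12) = 28950 + (-32*(0 + 1*(-4 + 3))*0)*(2 - 1*12) = 28950 + (-32*(0 + 1*(-1))*0)*(2 - 12) = 28950 - 32*(0 - 1)*0*(-10) = 28950 - (-32)*0*(-10) = 28950 - 32*0*(-10) = 28950 + 0*(-10) = 28950 + 0 = 28950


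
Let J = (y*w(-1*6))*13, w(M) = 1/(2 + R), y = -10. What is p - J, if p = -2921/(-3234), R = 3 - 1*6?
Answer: -417499/3234 ≈ -129.10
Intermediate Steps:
R = -3 (R = 3 - 6 = -3)
w(M) = -1 (w(M) = 1/(2 - 3) = 1/(-1) = -1)
p = 2921/3234 (p = -2921*(-1/3234) = 2921/3234 ≈ 0.90322)
J = 130 (J = -10*(-1)*13 = 10*13 = 130)
p - J = 2921/3234 - 1*130 = 2921/3234 - 130 = -417499/3234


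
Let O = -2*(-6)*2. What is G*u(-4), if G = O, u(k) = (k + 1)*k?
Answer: 288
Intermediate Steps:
u(k) = k*(1 + k) (u(k) = (1 + k)*k = k*(1 + k))
O = 24 (O = 12*2 = 24)
G = 24
G*u(-4) = 24*(-4*(1 - 4)) = 24*(-4*(-3)) = 24*12 = 288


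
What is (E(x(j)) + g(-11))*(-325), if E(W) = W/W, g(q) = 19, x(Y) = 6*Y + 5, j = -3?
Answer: -6500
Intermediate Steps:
x(Y) = 5 + 6*Y
E(W) = 1
(E(x(j)) + g(-11))*(-325) = (1 + 19)*(-325) = 20*(-325) = -6500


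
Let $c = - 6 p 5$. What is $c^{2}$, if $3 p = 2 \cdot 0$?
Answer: $0$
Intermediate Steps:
$p = 0$ ($p = \frac{2 \cdot 0}{3} = \frac{1}{3} \cdot 0 = 0$)
$c = 0$ ($c = \left(-6\right) 0 \cdot 5 = 0 \cdot 5 = 0$)
$c^{2} = 0^{2} = 0$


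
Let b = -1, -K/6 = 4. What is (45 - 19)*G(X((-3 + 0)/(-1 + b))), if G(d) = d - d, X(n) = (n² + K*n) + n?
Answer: 0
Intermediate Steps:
K = -24 (K = -6*4 = -24)
X(n) = n² - 23*n (X(n) = (n² - 24*n) + n = n² - 23*n)
G(d) = 0
(45 - 19)*G(X((-3 + 0)/(-1 + b))) = (45 - 19)*0 = 26*0 = 0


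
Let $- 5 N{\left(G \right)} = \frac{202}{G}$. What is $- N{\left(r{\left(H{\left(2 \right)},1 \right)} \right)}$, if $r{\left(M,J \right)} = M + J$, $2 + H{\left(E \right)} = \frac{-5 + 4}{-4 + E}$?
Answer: $- \frac{404}{5} \approx -80.8$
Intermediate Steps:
$H{\left(E \right)} = -2 - \frac{1}{-4 + E}$ ($H{\left(E \right)} = -2 + \frac{-5 + 4}{-4 + E} = -2 - \frac{1}{-4 + E}$)
$r{\left(M,J \right)} = J + M$
$N{\left(G \right)} = - \frac{202}{5 G}$ ($N{\left(G \right)} = - \frac{202 \frac{1}{G}}{5} = - \frac{202}{5 G}$)
$- N{\left(r{\left(H{\left(2 \right)},1 \right)} \right)} = - \frac{-202}{5 \left(1 + \frac{7 - 4}{-4 + 2}\right)} = - \frac{-202}{5 \left(1 + \frac{7 - 4}{-2}\right)} = - \frac{-202}{5 \left(1 - \frac{3}{2}\right)} = - \frac{-202}{5 \left(- \frac{1}{2}\right)} = - \frac{\left(-202\right) \left(-2\right)}{5} = \left(-1\right) \frac{404}{5} = - \frac{404}{5}$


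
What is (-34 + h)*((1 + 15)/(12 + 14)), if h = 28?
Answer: -48/13 ≈ -3.6923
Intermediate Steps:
(-34 + h)*((1 + 15)/(12 + 14)) = (-34 + 28)*((1 + 15)/(12 + 14)) = -96/26 = -6*8/13 = -48/13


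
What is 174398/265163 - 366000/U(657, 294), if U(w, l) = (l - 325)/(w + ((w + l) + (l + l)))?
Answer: 213121054374338/8220053 ≈ 2.5927e+7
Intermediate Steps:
U(w, l) = (-325 + l)/(2*w + 3*l) (U(w, l) = (-325 + l)/(w + ((l + w) + 2*l)) = (-325 + l)/(w + (w + 3*l)) = (-325 + l)/(2*w + 3*l))
174398/265163 - 366000/U(657, 294) = 174398/265163 - 366000*(2*657 + 3*294)/(-325 + 294) = 174398*(1/265163) - 366000/(-31/(1314 + 882)) = 174398/265163 - 366000/(-31/2196) = 174398/265163 - 366000*(-2196/31) = 174398/265163 + 803736000/31 = 213121054374338/8220053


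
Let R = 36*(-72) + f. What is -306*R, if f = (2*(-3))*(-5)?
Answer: 783972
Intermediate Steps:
f = 30 (f = -6*(-5) = 30)
R = -2562 (R = 36*(-72) + 30 = -2592 + 30 = -2562)
-306*R = -306*(-2562) = 783972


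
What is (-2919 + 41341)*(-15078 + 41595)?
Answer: 1018836174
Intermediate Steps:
(-2919 + 41341)*(-15078 + 41595) = 38422*26517 = 1018836174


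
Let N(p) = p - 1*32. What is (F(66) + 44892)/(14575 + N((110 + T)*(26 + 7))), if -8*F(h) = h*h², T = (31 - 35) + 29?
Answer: 8955/18998 ≈ 0.47137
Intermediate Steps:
T = 25 (T = -4 + 29 = 25)
F(h) = -h³/8 (F(h) = -h*h²/8 = -h³/8)
N(p) = -32 + p (N(p) = p - 32 = -32 + p)
(F(66) + 44892)/(14575 + N((110 + T)*(26 + 7))) = (-⅛*66³ + 44892)/(14575 + (-32 + (110 + 25)*(26 + 7))) = (-⅛*287496 + 44892)/(14575 + (-32 + 135*33)) = (-35937 + 44892)/(14575 + (-32 + 4455)) = 8955/(14575 + 4423) = 8955/18998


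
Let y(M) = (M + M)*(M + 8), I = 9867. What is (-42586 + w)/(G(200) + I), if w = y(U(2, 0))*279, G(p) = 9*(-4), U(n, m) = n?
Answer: -31426/9831 ≈ -3.1966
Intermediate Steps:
y(M) = 2*M*(8 + M) (y(M) = (2*M)*(8 + M) = 2*M*(8 + M))
G(p) = -36
w = 11160 (w = (2*2*(8 + 2))*279 = (2*2*10)*279 = 40*279 = 11160)
(-42586 + w)/(G(200) + I) = (-42586 + 11160)/(-36 + 9867) = -31426/9831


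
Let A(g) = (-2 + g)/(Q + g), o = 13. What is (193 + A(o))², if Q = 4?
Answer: 10837264/289 ≈ 37499.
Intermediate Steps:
A(g) = (-2 + g)/(4 + g)
(193 + A(o))² = (193 + (-2 + 13)/(4 + 13))² = (193 + 11/17)² = (3292/17)² = 10837264/289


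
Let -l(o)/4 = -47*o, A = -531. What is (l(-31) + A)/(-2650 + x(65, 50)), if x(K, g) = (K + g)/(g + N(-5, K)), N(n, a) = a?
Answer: 6359/2649 ≈ 2.4005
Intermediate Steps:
l(o) = 188*o (l(o) = -(-188)*o = 188*o)
x(K, g) = 1 (x(K, g) = (K + g)/(g + K) = (K + g)/(K + g) = 1)
(l(-31) + A)/(-2650 + x(65, 50)) = (188*(-31) - 531)/(-2650 + 1) = (-5828 - 531)/(-2649) = -6359*(-1/2649) = 6359/2649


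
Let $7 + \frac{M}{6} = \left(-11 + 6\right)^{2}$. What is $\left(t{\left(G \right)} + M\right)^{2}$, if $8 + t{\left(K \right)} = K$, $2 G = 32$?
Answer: $13456$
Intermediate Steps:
$G = 16$ ($G = \frac{1}{2} \cdot 32 = 16$)
$t{\left(K \right)} = -8 + K$
$M = 108$ ($M = -42 + 6 \left(-11 + 6\right)^{2} = -42 + 6 \left(-5\right)^{2} = -42 + 6 \cdot 25 = -42 + 150 = 108$)
$\left(t{\left(G \right)} + M\right)^{2} = \left(\left(-8 + 16\right) + 108\right)^{2} = \left(8 + 108\right)^{2} = 116^{2} = 13456$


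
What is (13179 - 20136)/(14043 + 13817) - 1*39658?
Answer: -1104878837/27860 ≈ -39658.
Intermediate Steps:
(13179 - 20136)/(14043 + 13817) - 1*39658 = -6957/27860 - 39658 = -1104878837/27860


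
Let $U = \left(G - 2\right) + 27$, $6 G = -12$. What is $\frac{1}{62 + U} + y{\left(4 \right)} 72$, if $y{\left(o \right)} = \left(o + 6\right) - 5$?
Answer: $\frac{30601}{85} \approx 360.01$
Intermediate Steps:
$G = -2$ ($G = \frac{1}{6} \left(-12\right) = -2$)
$y{\left(o \right)} = 1 + o$ ($y{\left(o \right)} = \left(6 + o\right) - 5 = 1 + o$)
$U = 23$ ($U = \left(-2 - 2\right) + 27 = -4 + 27 = 23$)
$\frac{1}{62 + U} + y{\left(4 \right)} 72 = \frac{1}{62 + 23} + \left(1 + 4\right) 72 = \frac{1}{85} + 5 \cdot 72 = \frac{1}{85} + 360 = \frac{30601}{85}$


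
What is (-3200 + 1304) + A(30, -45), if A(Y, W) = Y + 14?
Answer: -1852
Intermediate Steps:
A(Y, W) = 14 + Y
(-3200 + 1304) + A(30, -45) = (-3200 + 1304) + (14 + 30) = -1896 + 44 = -1852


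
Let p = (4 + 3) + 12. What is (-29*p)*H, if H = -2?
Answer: 1102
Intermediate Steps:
p = 19 (p = 7 + 12 = 19)
(-29*p)*H = -29*19*(-2) = -551*(-2) = 1102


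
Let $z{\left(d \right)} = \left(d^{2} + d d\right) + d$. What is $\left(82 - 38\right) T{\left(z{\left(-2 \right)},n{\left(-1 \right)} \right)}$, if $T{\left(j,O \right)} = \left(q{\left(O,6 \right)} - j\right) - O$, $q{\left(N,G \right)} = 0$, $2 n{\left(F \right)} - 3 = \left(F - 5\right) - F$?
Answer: $-220$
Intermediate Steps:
$n{\left(F \right)} = -1$ ($n{\left(F \right)} = \frac{3}{2} + \frac{\left(F - 5\right) - F}{2} = \frac{3}{2} + \frac{\left(-5 + F\right) - F}{2} = \frac{3}{2} + \frac{1}{2} \left(-5\right) = \frac{3}{2} - \frac{5}{2} = -1$)
$z{\left(d \right)} = d + 2 d^{2}$ ($z{\left(d \right)} = \left(d^{2} + d^{2}\right) + d = 2 d^{2} + d = d + 2 d^{2}$)
$T{\left(j,O \right)} = - O - j$ ($T{\left(j,O \right)} = \left(0 - j\right) - O = - j - O = - O - j$)
$\left(82 - 38\right) T{\left(z{\left(-2 \right)},n{\left(-1 \right)} \right)} = \left(82 - 38\right) \left(\left(-1\right) \left(-1\right) - - 2 \left(1 + 2 \left(-2\right)\right)\right) = \left(82 + \left(-54 + 16\right)\right) \left(1 - - 2 \left(1 - 4\right)\right) = \left(82 - 38\right) \left(1 - \left(-2\right) \left(-3\right)\right) = 44 \left(1 - 6\right) = 44 \left(-5\right) = -220$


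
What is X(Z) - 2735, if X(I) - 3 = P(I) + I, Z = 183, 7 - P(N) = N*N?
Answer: -36031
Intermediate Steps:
P(N) = 7 - N² (P(N) = 7 - N*N = 7 - N²)
X(I) = 10 + I - I² (X(I) = 3 + ((7 - I²) + I) = 3 + (7 + I - I²) = 10 + I - I²)
X(Z) - 2735 = (10 + 183 - 1*183²) - 2735 = (10 + 183 - 1*33489) - 2735 = (10 + 183 - 33489) - 2735 = -33296 - 2735 = -36031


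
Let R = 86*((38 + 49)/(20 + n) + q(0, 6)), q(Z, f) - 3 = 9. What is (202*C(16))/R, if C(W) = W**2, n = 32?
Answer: 1344512/30573 ≈ 43.977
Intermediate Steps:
q(Z, f) = 12 (q(Z, f) = 3 + 9 = 12)
R = 30573/26 (R = 86*((38 + 49)/(20 + 32) + 12) = 86*(87/52 + 12) = 86*(711/52) = 30573/26 ≈ 1175.9)
(202*C(16))/R = (202*16**2)/(30573/26) = (202*256)*(26/30573) = 51712*(26/30573) = 1344512/30573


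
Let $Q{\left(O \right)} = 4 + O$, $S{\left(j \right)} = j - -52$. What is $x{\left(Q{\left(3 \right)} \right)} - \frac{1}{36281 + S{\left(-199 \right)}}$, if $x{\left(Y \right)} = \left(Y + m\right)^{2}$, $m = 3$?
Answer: $\frac{3613399}{36134} \approx 100.0$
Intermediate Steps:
$S{\left(j \right)} = 52 + j$ ($S{\left(j \right)} = j + 52 = 52 + j$)
$x{\left(Y \right)} = \left(3 + Y\right)^{2}$ ($x{\left(Y \right)} = \left(Y + 3\right)^{2} = \left(3 + Y\right)^{2}$)
$x{\left(Q{\left(3 \right)} \right)} - \frac{1}{36281 + S{\left(-199 \right)}} = \left(3 + \left(4 + 3\right)\right)^{2} - \frac{1}{36281 + \left(52 - 199\right)} = \left(3 + 7\right)^{2} - \frac{1}{36281 - 147} = 10^{2} - \frac{1}{36134} = 100 - \frac{1}{36134} = \frac{3613399}{36134}$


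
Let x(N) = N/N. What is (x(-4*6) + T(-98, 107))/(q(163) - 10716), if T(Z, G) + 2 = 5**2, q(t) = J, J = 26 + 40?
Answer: -4/1775 ≈ -0.0022535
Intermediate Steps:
J = 66
q(t) = 66
T(Z, G) = 23 (T(Z, G) = -2 + 5**2 = -2 + 25 = 23)
x(N) = 1
(x(-4*6) + T(-98, 107))/(q(163) - 10716) = (1 + 23)/(66 - 10716) = 24/(-10650) = 24*(-1/10650) = -4/1775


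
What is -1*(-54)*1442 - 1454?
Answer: 76414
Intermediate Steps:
-1*(-54)*1442 - 1454 = 54*1442 - 1454 = 77868 - 1454 = 76414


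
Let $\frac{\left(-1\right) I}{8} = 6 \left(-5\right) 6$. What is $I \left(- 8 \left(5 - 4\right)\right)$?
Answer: $-11520$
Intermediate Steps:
$I = 1440$ ($I = - 8 \cdot 6 \left(-5\right) 6 = - 8 \left(\left(-30\right) 6\right) = \left(-8\right) \left(-180\right) = 1440$)
$I \left(- 8 \left(5 - 4\right)\right) = 1440 \left(- 8 \left(5 - 4\right)\right) = 1440 \left(\left(-8\right) 1\right) = 1440 \left(-8\right) = -11520$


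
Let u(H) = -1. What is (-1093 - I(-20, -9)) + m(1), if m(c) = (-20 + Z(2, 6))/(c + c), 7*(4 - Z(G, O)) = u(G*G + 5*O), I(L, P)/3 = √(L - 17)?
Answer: -15413/14 - 3*I*√37 ≈ -1100.9 - 18.248*I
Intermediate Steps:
I(L, P) = 3*√(-17 + L) (I(L, P) = 3*√(L - 17) = 3*√(-17 + L))
Z(G, O) = 29/7 (Z(G, O) = 4 - ⅐*(-1) = 4 + ⅐ = 29/7)
m(c) = -111/(14*c) (m(c) = (-20 + 29/7)/(c + c) = -111*1/(2*c)/7 = -111/(14*c))
(-1093 - I(-20, -9)) + m(1) = (-1093 - 3*√(-17 - 20)) - 111/14/1 = (-1093 - 3*√(-37)) - 111/14*1 = (-1093 - 3*I*√37) - 111/14 = -15413/14 - 3*I*√37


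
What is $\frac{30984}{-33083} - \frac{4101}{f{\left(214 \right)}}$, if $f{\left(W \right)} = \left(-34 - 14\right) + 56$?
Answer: $- \frac{135921255}{264664} \approx -513.56$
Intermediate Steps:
$f{\left(W \right)} = 8$ ($f{\left(W \right)} = -48 + 56 = 8$)
$\frac{30984}{-33083} - \frac{4101}{f{\left(214 \right)}} = \frac{30984}{-33083} - \frac{4101}{8} = 30984 \left(- \frac{1}{33083}\right) - \frac{4101}{8} = - \frac{30984}{33083} - \frac{4101}{8} = - \frac{135921255}{264664}$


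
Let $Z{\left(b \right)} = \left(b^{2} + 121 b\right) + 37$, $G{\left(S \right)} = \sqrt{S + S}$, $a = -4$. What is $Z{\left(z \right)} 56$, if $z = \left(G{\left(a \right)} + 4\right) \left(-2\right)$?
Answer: $-50344 - 23520 i \sqrt{2} \approx -50344.0 - 33262.0 i$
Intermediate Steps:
$G{\left(S \right)} = \sqrt{2} \sqrt{S}$ ($G{\left(S \right)} = \sqrt{2 S} = \sqrt{2} \sqrt{S}$)
$z = -8 - 4 i \sqrt{2}$ ($z = \left(\sqrt{2} \sqrt{-4} + 4\right) \left(-2\right) = \left(\sqrt{2} \cdot 2 i + 4\right) \left(-2\right) = \left(2 i \sqrt{2} + 4\right) \left(-2\right) = \left(4 + 2 i \sqrt{2}\right) \left(-2\right) = -8 - 4 i \sqrt{2} \approx -8.0 - 5.6569 i$)
$Z{\left(b \right)} = 37 + b^{2} + 121 b$
$Z{\left(z \right)} 56 = \left(37 + \left(-8 - 4 i \sqrt{2}\right)^{2} + 121 \left(-8 - 4 i \sqrt{2}\right)\right) 56 = \left(37 + \left(-8 - 4 i \sqrt{2}\right)^{2} - \left(968 + 484 i \sqrt{2}\right)\right) 56 = \left(-931 + \left(-8 - 4 i \sqrt{2}\right)^{2} - 484 i \sqrt{2}\right) 56 = -52136 + 56 \left(-8 - 4 i \sqrt{2}\right)^{2} - 27104 i \sqrt{2}$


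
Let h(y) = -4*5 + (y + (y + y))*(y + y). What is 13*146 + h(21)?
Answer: 4524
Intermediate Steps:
h(y) = -20 + 6*y² (h(y) = -20 + (y + 2*y)*(2*y) = -20 + (3*y)*(2*y) = -20 + 6*y²)
13*146 + h(21) = 13*146 + (-20 + 6*21²) = 1898 + (-20 + 6*441) = 1898 + (-20 + 2646) = 1898 + 2626 = 4524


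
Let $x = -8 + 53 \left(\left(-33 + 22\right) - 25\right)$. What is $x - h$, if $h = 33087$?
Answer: $-35003$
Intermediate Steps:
$x = -1916$ ($x = -8 + 53 \left(-11 - 25\right) = -8 + 53 \left(-36\right) = -8 - 1908 = -1916$)
$x - h = -1916 - 33087 = -35003$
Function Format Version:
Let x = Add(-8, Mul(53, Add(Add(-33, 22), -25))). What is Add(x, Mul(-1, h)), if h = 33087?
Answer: -35003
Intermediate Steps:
x = -1916 (x = Add(-8, Mul(53, Add(-11, -25))) = Add(-8, Mul(53, -36)) = Add(-8, -1908) = -1916)
Add(x, Mul(-1, h)) = Add(-1916, Mul(-1, 33087)) = Add(-1916, -33087) = -35003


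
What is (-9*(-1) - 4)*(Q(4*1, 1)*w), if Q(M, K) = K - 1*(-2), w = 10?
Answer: 150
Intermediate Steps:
Q(M, K) = 2 + K (Q(M, K) = K + 2 = 2 + K)
(-9*(-1) - 4)*(Q(4*1, 1)*w) = (-9*(-1) - 4)*((2 + 1)*10) = (9 - 4)*(3*10) = 5*30 = 150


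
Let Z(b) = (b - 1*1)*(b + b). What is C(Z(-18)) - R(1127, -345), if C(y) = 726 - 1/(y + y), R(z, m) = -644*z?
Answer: 993871151/1368 ≈ 7.2651e+5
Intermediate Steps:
Z(b) = 2*b*(-1 + b) (Z(b) = (b - 1)*(2*b) = (-1 + b)*(2*b) = 2*b*(-1 + b))
C(y) = 726 - 1/(2*y)
C(Z(-18)) - R(1127, -345) = (726 - (-1/(36*(-1 - 18)))/2) - (-644)*1127 = (726 - 1/(2*(2*(-18)*(-19)))) - 1*(-725788) = (726 - ½/684) + 725788 = (726 - ½*1/684) + 725788 = (726 - 1/1368) + 725788 = 993167/1368 + 725788 = 993871151/1368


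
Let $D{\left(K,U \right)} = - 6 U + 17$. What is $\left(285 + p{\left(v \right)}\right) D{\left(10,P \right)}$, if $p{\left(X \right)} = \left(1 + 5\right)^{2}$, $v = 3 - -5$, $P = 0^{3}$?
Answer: $5457$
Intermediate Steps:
$P = 0$
$D{\left(K,U \right)} = 17 - 6 U$
$v = 8$ ($v = 3 + 5 = 8$)
$p{\left(X \right)} = 36$ ($p{\left(X \right)} = 6^{2} = 36$)
$\left(285 + p{\left(v \right)}\right) D{\left(10,P \right)} = \left(285 + 36\right) \left(17 - 0\right) = 321 \left(17 + 0\right) = 321 \cdot 17 = 5457$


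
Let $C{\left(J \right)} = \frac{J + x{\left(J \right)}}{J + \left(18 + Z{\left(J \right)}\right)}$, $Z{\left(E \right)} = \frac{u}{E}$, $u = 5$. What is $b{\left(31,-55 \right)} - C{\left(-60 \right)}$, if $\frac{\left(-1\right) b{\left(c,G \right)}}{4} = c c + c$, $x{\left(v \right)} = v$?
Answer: $- \frac{401056}{101} \approx -3970.9$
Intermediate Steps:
$Z{\left(E \right)} = \frac{5}{E}$
$b{\left(c,G \right)} = - 4 c - 4 c^{2}$ ($b{\left(c,G \right)} = - 4 \left(c c + c\right) = - 4 \left(c^{2} + c\right) = - 4 \left(c + c^{2}\right) = - 4 c - 4 c^{2}$)
$C{\left(J \right)} = \frac{2 J}{18 + J + \frac{5}{J}}$ ($C{\left(J \right)} = \frac{J + J}{J + \left(18 + \frac{5}{J}\right)} = \frac{2 J}{18 + J + \frac{5}{J}}$)
$b{\left(31,-55 \right)} - C{\left(-60 \right)} = \left(-4\right) 31 \left(1 + 31\right) - \frac{2 \left(-60\right)^{2}}{5 - 60 \left(18 - 60\right)} = \left(-4\right) 31 \cdot 32 - 2 \cdot 3600 \frac{1}{5 - -2520} = -3968 - 2 \cdot 3600 \frac{1}{5 + 2520} = -3968 - 2 \cdot 3600 \cdot \frac{1}{2525} = -3968 - \frac{288}{101} = - \frac{401056}{101}$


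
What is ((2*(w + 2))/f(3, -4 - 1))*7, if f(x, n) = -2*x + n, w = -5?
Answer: 42/11 ≈ 3.8182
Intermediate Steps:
f(x, n) = n - 2*x
((2*(w + 2))/f(3, -4 - 1))*7 = ((2*(-5 + 2))/((-4 - 1) - 2*3))*7 = ((2*(-3))/(-5 - 6))*7 = (-6/(-11))*7 = -1/11*(-6)*7 = (6/11)*7 = 42/11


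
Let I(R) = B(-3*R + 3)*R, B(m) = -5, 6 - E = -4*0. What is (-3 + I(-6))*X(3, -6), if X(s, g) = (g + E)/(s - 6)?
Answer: 0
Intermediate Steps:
E = 6 (E = 6 - (-4)*0 = 6 - 1*0 = 6 + 0 = 6)
X(s, g) = (6 + g)/(-6 + s) (X(s, g) = (g + 6)/(s - 6) = (6 + g)/(-6 + s))
I(R) = -5*R
(-3 + I(-6))*X(3, -6) = (-3 - 5*(-6))*((6 - 6)/(-6 + 3)) = (-3 + 30)*(0/(-3)) = 27*(-⅓*0) = 27*0 = 0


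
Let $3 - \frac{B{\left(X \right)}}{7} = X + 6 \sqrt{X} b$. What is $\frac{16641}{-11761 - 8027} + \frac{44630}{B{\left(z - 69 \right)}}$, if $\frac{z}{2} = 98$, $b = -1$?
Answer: $- \frac{9230641009}{124710572} - \frac{66945 \sqrt{127}}{18907} \approx -113.92$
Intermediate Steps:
$z = 196$ ($z = 2 \cdot 98 = 196$)
$B{\left(X \right)} = 21 - 7 X + 42 \sqrt{X}$ ($B{\left(X \right)} = 21 - 7 \left(X + 6 \sqrt{X} \left(-1\right)\right) = 21 - 7 \left(X - 6 \sqrt{X}\right) = 21 + \left(- 7 X + 42 \sqrt{X}\right) = 21 - 7 X + 42 \sqrt{X}$)
$\frac{16641}{-11761 - 8027} + \frac{44630}{B{\left(z - 69 \right)}} = \frac{16641}{-11761 - 8027} + \frac{44630}{21 - 7 \left(196 - 69\right) + 42 \sqrt{196 - 69}} = \frac{16641}{-19788} + \frac{44630}{21 - 889 + 42 \sqrt{127}} = 16641 \left(- \frac{1}{19788}\right) + \frac{44630}{21 - 889 + 42 \sqrt{127}} = - \frac{5547}{6596} + \frac{44630}{-868 + 42 \sqrt{127}}$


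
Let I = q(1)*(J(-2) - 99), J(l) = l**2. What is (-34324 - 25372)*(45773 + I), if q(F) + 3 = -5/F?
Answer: -2777833968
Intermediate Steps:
q(F) = -3 - 5/F
I = 760 (I = (-3 - 5/1)*((-2)**2 - 99) = (-3 - 5*1)*(4 - 99) = (-3 - 5)*(-95) = -8*(-95) = 760)
(-34324 - 25372)*(45773 + I) = (-34324 - 25372)*(45773 + 760) = -59696*46533 = -2777833968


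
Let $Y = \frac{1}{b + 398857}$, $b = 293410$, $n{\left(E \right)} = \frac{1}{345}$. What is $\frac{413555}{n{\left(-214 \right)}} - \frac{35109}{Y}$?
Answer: $-24162125628$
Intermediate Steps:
$n{\left(E \right)} = \frac{1}{345}$
$Y = \frac{1}{692267}$ ($Y = \frac{1}{293410 + 398857} = \frac{1}{692267} \approx 1.4445 \cdot 10^{-6}$)
$\frac{413555}{n{\left(-214 \right)}} - \frac{35109}{Y} = 413555 \frac{1}{\frac{1}{345}} - 35109 \frac{1}{\frac{1}{692267}} = 413555 \cdot 345 - 24304802103 = 142676475 - 24304802103 = -24162125628$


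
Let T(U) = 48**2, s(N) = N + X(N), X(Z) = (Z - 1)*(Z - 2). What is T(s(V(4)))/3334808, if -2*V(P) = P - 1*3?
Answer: 288/416851 ≈ 0.00069089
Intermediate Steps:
V(P) = 3/2 - P/2 (V(P) = -(P - 1*3)/2 = -(P - 3)/2 = -(-3 + P)/2 = 3/2 - P/2)
X(Z) = (-1 + Z)*(-2 + Z)
s(N) = 2 + N**2 - 2*N (s(N) = N + (2 + N**2 - 3*N) = 2 + N**2 - 2*N)
T(U) = 2304
T(s(V(4)))/3334808 = 2304/3334808 = 2304*(1/3334808) = 288/416851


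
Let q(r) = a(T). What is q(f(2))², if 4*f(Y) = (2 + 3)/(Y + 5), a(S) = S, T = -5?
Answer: 25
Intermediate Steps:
f(Y) = 5/(4*(5 + Y)) (f(Y) = ((2 + 3)/(Y + 5))/4 = (5/(5 + Y))/4 = 5/(4*(5 + Y)))
q(r) = -5
q(f(2))² = (-5)² = 25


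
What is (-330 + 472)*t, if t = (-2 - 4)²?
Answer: 5112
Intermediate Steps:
t = 36 (t = (-6)² = 36)
(-330 + 472)*t = (-330 + 472)*36 = 142*36 = 5112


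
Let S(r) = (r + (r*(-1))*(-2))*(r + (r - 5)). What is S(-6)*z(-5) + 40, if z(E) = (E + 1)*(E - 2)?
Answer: 8608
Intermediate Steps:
z(E) = (1 + E)*(-2 + E)
S(r) = 3*r*(-5 + 2*r) (S(r) = (r - r*(-2))*(r + (-5 + r)) = (r + 2*r)*(-5 + 2*r) = (3*r)*(-5 + 2*r) = 3*r*(-5 + 2*r))
S(-6)*z(-5) + 40 = (3*(-6)*(-5 + 2*(-6)))*(-2 + (-5)² - 1*(-5)) + 40 = (3*(-6)*(-5 - 12))*(-2 + 25 + 5) + 40 = (3*(-6)*(-17))*28 + 40 = 306*28 + 40 = 8568 + 40 = 8608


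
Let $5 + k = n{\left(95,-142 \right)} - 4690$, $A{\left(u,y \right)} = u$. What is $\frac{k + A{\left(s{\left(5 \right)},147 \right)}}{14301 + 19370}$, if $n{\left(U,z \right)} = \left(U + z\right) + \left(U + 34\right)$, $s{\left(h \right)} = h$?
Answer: $- \frac{4608}{33671} \approx -0.13685$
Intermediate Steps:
$n{\left(U,z \right)} = 34 + z + 2 U$ ($n{\left(U,z \right)} = \left(U + z\right) + \left(34 + U\right) = 34 + z + 2 U$)
$k = -4613$ ($k = -5 + \left(\left(34 - 142 + 2 \cdot 95\right) - 4690\right) = -5 + \left(\left(34 - 142 + 190\right) - 4690\right) = -5 + \left(82 - 4690\right) = -5 - 4608 = -4613$)
$\frac{k + A{\left(s{\left(5 \right)},147 \right)}}{14301 + 19370} = \frac{-4613 + 5}{14301 + 19370} = - \frac{4608}{33671}$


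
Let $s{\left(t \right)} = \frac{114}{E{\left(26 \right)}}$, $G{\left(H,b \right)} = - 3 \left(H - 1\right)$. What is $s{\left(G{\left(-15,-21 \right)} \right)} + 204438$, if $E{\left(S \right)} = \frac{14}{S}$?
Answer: $\frac{1432548}{7} \approx 2.0465 \cdot 10^{5}$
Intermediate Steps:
$G{\left(H,b \right)} = 3 - 3 H$ ($G{\left(H,b \right)} = - 3 \left(-1 + H\right) = 3 - 3 H$)
$s{\left(t \right)} = \frac{1482}{7}$ ($s{\left(t \right)} = \frac{114}{14 \cdot \frac{1}{26}} = \frac{114}{\frac{7}{13}} = 114 \cdot \frac{13}{7} = \frac{1482}{7}$)
$s{\left(G{\left(-15,-21 \right)} \right)} + 204438 = \frac{1482}{7} + 204438 = \frac{1432548}{7}$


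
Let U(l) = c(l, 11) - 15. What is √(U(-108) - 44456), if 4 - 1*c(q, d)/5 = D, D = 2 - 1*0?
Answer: I*√44461 ≈ 210.86*I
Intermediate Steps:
D = 2 (D = 2 + 0 = 2)
c(q, d) = 10 (c(q, d) = 20 - 5*2 = 20 - 10 = 10)
U(l) = -5 (U(l) = 10 - 15 = -5)
√(U(-108) - 44456) = √(-5 - 44456) = √(-44461) = I*√44461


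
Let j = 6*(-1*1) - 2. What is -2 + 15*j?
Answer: -122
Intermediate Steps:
j = -8 (j = 6*(-1) - 2 = -6 - 2 = -8)
-2 + 15*j = -2 + 15*(-8) = -2 - 120 = -122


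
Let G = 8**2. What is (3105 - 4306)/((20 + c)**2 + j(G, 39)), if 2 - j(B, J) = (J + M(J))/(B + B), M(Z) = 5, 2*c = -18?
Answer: -38432/3925 ≈ -9.7916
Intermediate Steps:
c = -9 (c = (1/2)*(-18) = -9)
G = 64
j(B, J) = 2 - (5 + J)/(2*B) (j(B, J) = 2 - (J + 5)/(B + B) = 2 - (5 + J)/(2*B))
(3105 - 4306)/((20 + c)**2 + j(G, 39)) = (3105 - 4306)/((20 - 9)**2 + (1/2)*(-5 - 1*39 + 4*64)/64) = -1201/(11**2 + (1/2)*(1/64)*(-5 - 39 + 256)) = -1201/(121 + (1/2)*(1/64)*212) = -1201/(121 + 53/32) = -1201/3925/32 = -1201*32/3925 = -38432/3925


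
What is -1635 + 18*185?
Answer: 1695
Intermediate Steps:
-1635 + 18*185 = -1635 + 3330 = 1695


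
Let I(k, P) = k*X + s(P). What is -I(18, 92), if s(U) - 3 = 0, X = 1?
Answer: -21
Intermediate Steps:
s(U) = 3 (s(U) = 3 + 0 = 3)
I(k, P) = 3 + k (I(k, P) = k*1 + 3 = k + 3 = 3 + k)
-I(18, 92) = -(3 + 18) = -1*21 = -21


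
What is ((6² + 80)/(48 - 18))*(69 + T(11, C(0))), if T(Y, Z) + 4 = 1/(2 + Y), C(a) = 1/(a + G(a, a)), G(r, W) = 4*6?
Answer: 16356/65 ≈ 251.63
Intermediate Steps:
G(r, W) = 24
C(a) = 1/(24 + a) (C(a) = 1/(a + 24) = 1/(24 + a))
T(Y, Z) = -4 + 1/(2 + Y)
((6² + 80)/(48 - 18))*(69 + T(11, C(0))) = ((6² + 80)/(48 - 18))*(69 + (-7 - 4*11)/(2 + 11)) = ((36 + 80)/30)*(69 + (-7 - 44)/13) = (116*(1/30))*(69 + (1/13)*(-51)) = 58*(69 - 51/13)/15 = (58/15)*(846/13) = 16356/65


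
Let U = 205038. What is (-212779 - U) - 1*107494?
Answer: -525311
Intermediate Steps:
(-212779 - U) - 1*107494 = (-212779 - 1*205038) - 1*107494 = (-212779 - 205038) - 107494 = -417817 - 107494 = -525311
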